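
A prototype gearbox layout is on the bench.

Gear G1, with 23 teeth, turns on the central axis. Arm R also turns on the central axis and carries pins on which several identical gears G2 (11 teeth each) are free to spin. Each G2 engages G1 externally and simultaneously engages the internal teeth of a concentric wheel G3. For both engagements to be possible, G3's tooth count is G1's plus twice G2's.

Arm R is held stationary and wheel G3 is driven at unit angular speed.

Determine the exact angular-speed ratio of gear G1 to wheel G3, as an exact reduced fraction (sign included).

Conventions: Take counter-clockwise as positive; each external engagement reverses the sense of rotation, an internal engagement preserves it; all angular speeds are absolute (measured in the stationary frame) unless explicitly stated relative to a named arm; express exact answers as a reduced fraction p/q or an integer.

class = planetary set [G3 = 23+2·11 = 45; Willis about the carrier]
ring teeth: 23 + 2·11 = 45
23(ω_sun−ω_arm) = −45(ω_ring−ω_arm),  ω_arm = 0, ω_ring = 1
ω_sun = 0 − (45/23)(1−0) = -45/23
ω_out/ω_in = -45/23

-45/23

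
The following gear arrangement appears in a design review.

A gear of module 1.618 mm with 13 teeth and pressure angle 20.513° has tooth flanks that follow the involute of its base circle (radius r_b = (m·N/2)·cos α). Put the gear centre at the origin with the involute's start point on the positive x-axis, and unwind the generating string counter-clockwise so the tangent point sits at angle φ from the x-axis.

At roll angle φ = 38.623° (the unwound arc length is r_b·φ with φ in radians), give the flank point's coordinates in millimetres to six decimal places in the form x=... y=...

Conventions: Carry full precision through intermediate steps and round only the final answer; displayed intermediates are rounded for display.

x=11.840246 y=0.960787

class = single-mesh tooth geometry [base-circle involute, m = 1.618, 13T]
pitch radius r_p = m·N/2 = 1.618·13/2 = 10.517000
base radius r_b = r_p·cos α = 10.517000·cos 20.513° = 9.850145
roll angle φ = 38.623° = 0.67409852 rad
x = r_b·(cos φ + φ·sin φ) = 11.840246
y = r_b·(sin φ − φ·cos φ) = 0.960787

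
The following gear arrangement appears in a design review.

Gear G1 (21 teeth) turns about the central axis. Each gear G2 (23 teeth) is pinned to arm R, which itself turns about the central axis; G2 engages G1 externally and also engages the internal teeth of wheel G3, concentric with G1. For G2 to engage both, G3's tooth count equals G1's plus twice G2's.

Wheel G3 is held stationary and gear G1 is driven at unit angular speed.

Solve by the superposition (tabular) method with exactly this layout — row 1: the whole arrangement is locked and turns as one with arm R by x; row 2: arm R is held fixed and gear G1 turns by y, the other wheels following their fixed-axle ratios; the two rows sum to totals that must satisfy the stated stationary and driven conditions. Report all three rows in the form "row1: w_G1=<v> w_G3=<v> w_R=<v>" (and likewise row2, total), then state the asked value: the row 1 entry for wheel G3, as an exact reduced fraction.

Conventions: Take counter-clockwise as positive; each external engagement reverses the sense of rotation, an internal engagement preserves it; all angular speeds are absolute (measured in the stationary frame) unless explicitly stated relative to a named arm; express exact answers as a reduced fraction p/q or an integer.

topology: planetary set — G1 21T / G2 23T / G3 67T, arm = carrier (Willis)
row 1 — lock + rotate with arm: ω_sun = ω_ring = ω_arm = x
superposition row 2 [arm held]: sun y, ring −(21/67)·y, arm 0
boundary: total ω_ring = x − (21/67)·y = 0 and total ω_sun = x + y = 1  ⇒  y = 67/88, x = 21/88
row 2 ring = −(21/67)·67/88 = -21/88
totals (row 1 + row 2): sun 21/88 + 67/88 = 1, ring 21/88 + (-21/88) = 0, arm 21/88 + 0 = 21/88
asked cell (row1, ring) = 21/88

row1: w_G1=21/88 w_G3=21/88 w_R=21/88
row2: w_G1=67/88 w_G3=-21/88 w_R=0
total: w_G1=1 w_G3=0 w_R=21/88
asked value: 21/88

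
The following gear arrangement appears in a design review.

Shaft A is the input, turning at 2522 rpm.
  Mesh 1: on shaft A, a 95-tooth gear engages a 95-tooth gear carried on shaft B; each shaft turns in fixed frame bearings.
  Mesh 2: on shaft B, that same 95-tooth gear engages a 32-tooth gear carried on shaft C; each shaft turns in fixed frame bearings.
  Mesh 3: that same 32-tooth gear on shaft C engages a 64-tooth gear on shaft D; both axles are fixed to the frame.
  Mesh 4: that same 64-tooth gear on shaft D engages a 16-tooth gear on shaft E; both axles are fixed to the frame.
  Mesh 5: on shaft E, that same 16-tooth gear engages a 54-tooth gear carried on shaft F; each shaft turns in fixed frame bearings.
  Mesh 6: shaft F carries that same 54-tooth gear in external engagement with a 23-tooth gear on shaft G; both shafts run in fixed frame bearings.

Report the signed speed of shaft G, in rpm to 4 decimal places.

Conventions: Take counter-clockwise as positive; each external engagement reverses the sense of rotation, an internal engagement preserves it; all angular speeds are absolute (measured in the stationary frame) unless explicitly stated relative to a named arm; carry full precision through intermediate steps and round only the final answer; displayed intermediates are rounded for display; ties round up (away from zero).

class = fixed-axis compound train [6 meshes; 6 ratios multiply, 6 sense flips]
mesh 1 [95T→95T]: ω = 2522.0000×95/95 = 2522.0000 rpm, sense flips to −
mesh 2 [95T→32T]: ω = 2522.0000×95/32 = 7487.1875 rpm, sense flips to +
mesh 3 [32T→64T]: ω = 7487.1875×32/64 = 3743.5938 rpm, sense flips to −
mesh 4 [64T→16T]: ω = 3743.5938×64/16 = 14974.3750 rpm, sense flips to +
mesh 5 [16T→54T]: ω = 14974.3750×16/54 = 4436.8519 rpm, sense flips to −
mesh 6 [54T→23T]: ω = 4436.8519×54/23 = 10416.9565 rpm, sense flips to +
signed output speed = +10416.9565 rpm

+10416.9565 rpm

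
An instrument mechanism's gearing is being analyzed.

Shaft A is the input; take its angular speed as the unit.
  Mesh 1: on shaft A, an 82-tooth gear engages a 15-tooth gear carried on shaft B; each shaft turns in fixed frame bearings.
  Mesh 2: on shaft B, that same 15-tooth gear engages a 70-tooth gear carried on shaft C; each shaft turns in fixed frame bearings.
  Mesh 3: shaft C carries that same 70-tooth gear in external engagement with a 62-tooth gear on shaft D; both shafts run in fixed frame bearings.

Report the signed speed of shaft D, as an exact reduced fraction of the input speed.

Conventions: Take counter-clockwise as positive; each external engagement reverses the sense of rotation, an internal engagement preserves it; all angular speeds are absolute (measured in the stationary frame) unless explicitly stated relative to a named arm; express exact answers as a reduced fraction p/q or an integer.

3-mesh fixed-axis compound train (all bearings frame-fixed)
mesh 1 [82T→15T]: |ω|/ω_in = 1×82/15 = 82/15, sense flips to −
mesh 2 [15T→70T]: |ω|/ω_in = (82/15)×15/70 = 41/35, sense flips to +
mesh 3 [70T→62T]: |ω|/ω_in = (41/35)×70/62 = 41/31, sense flips to −
signed output speed (× input speed) = -41/31

-41/31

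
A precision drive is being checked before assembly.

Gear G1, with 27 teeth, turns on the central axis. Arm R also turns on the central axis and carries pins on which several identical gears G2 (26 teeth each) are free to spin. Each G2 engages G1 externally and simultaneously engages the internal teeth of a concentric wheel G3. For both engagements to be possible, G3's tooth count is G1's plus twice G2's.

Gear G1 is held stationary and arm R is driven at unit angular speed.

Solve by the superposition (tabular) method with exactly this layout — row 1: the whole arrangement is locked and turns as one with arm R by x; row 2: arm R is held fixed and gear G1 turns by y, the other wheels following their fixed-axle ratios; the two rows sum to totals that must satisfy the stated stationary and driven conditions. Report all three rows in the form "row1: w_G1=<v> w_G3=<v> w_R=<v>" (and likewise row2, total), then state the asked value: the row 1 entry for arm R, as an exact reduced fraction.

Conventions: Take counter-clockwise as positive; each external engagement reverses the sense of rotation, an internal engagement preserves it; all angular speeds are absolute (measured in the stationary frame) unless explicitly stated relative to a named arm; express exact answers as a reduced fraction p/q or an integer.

topology: planetary set — G1 27T / G2 26T / G3 79T, arm = carrier (Willis)
superposition row 1 [locked train]: every member turns x
row 2 — arm fixed, fixed-axis ratios: sun y, ring −(27/79)·y, arm 0
boundary: total ω_sun = x + y = 0 and total ω_arm = x = 1  ⇒  y = -1, x = 1
row 2 ring = −(27/79)·(-1) = 27/79
totals (row 1 + row 2): sun 1 + (-1) = 0, ring 1 + 27/79 = 106/79, arm 1 + 0 = 1
asked cell (row1, arm) = 1

row1: w_G1=1 w_G3=1 w_R=1
row2: w_G1=-1 w_G3=27/79 w_R=0
total: w_G1=0 w_G3=106/79 w_R=1
asked value: 1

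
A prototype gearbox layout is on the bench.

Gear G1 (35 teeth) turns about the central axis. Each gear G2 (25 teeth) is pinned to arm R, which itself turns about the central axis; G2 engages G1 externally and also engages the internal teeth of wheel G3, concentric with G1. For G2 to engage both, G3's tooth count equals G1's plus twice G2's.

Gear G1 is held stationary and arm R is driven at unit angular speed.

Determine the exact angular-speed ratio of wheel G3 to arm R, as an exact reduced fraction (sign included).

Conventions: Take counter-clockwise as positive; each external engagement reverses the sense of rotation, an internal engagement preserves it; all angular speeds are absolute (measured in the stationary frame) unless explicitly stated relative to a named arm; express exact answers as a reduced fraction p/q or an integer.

recognized (axles ride arm R): planetary set, 35/25/85 teeth
ring teeth: 35 + 2·25 = 85
35(ω_sun−ω_arm) = −85(ω_ring−ω_arm),  ω_sun = 0, ω_arm = 1
ω_ring = 1 − (35/85)(0−1) = 24/17
ω_out/ω_in = 24/17

24/17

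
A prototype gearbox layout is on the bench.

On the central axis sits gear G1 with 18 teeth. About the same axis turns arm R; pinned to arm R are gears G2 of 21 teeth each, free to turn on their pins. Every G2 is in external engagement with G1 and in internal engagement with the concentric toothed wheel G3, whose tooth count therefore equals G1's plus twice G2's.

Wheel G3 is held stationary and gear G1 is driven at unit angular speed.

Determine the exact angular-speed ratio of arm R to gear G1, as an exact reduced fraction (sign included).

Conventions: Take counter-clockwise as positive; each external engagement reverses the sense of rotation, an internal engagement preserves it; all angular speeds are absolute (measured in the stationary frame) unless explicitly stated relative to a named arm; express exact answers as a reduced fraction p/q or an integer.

3/13

planetary set (18T centre, 21T on arm, 60T internal) — Willis relation
ring teeth: 18 + 2·21 = 60
18(ω_sun−ω_arm) = −60(ω_ring−ω_arm),  ω_ring = 0, ω_sun = 1
18(1−ω_arm) = −60(0−ω_arm)  ⇒  78·ω_arm = 18  ⇒  ω_arm = 3/13
ω_out/ω_in = 3/13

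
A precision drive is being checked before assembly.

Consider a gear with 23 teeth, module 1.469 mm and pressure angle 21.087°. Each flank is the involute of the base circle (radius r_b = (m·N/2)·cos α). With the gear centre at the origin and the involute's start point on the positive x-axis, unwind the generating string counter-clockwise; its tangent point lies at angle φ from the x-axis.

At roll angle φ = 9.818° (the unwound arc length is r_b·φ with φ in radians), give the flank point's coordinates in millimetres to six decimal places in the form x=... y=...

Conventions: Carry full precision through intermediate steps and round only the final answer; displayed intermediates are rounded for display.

recognized (one wheel, involute flank): single-mesh tooth geometry, m = 1.469, N = 23
pitch radius r_p = m·N/2 = 1.469·23/2 = 16.893500
base radius r_b = r_p·cos α = 16.893500·cos 21.087° = 15.762230
roll angle φ = 9.818° = 0.17135643 rad
x = r_b·(cos φ + φ·sin φ) = 15.991947
y = r_b·(sin φ − φ·cos φ) = 0.026359

x=15.991947 y=0.026359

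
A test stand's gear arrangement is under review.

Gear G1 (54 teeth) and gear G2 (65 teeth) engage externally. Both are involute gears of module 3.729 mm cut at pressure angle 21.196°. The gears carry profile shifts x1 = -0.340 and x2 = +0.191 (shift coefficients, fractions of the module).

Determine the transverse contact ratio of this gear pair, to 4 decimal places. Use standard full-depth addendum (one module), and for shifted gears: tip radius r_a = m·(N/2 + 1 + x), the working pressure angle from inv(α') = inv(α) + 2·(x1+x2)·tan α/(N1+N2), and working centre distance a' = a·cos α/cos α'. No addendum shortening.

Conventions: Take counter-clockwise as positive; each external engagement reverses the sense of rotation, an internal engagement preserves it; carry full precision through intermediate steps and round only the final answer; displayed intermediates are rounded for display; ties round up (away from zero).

class = single-mesh tooth geometry [involute pair 54T × 65T, m = 3.729]
base radii: r_b1 = 93.871699, r_b2 = 112.993712
tip radii: r_a1 = 103.144140, r_a2 = 125.633739
inv(α') = inv(21.196°) + 2·(-0.340+0.191)·tan α/(54+65) = 0.01688302  ⇒  α' = 20.81870°
a' = a·cos α / cos α' = 221.8755·cos 21.196°/cos 20.81870° = 221.315135
action lengths: √(r_a1²−r_b1²) = 42.741289, √(r_a2²−r_b2²) = 54.920465
base pitch p_b = π·m·cos α = 10.922468
CR = (42.741289 + 54.920465 − 221.315135·sin 20.81870°)/10.922468 = 1.739872
contact ratio ≈ 1.7399

1.7399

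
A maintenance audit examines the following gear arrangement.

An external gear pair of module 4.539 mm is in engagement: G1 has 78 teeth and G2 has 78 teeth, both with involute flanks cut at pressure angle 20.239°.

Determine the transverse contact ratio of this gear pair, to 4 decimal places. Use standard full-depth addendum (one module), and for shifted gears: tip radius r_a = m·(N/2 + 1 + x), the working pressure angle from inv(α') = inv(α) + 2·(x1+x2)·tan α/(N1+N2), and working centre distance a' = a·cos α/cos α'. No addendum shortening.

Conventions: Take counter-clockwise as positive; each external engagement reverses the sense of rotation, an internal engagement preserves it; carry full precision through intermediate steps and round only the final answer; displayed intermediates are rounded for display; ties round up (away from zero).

class = single-mesh tooth geometry [involute pair 78T × 78T, m = 4.539]
base radii: r_b1 = 166.091328, r_b2 = 166.091328
tip radii: r_a1 = 181.560000, r_a2 = 181.560000
no profile shift: α' = α, a' = a
action lengths: √(r_a1²−r_b1²) = 73.332832, √(r_a2²−r_b2²) = 73.332832
base pitch p_b = π·m·cos α = 13.379264
CR = (73.332832 + 73.332832 − 354.042000·sin 20.23900°)/13.379264 = 1.807981
contact ratio ≈ 1.8080

1.8080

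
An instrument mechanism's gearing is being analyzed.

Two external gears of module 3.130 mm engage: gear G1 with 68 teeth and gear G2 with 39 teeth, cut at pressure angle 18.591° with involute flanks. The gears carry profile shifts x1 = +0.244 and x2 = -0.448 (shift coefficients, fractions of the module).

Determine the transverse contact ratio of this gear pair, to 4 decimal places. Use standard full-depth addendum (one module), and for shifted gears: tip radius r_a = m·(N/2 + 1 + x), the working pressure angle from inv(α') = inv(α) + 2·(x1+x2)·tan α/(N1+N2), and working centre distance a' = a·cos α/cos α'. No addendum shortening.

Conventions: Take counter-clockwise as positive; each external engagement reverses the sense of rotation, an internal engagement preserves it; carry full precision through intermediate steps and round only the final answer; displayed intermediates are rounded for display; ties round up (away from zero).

class = single-mesh tooth geometry [involute pair 68T × 39T, m = 3.130]
base radii: r_b1 = 100.866845, r_b2 = 57.850102
tip radii: r_a1 = 110.313720, r_a2 = 62.762760
inv(α') = inv(18.591°) + 2·(+0.244-0.448)·tan α/(68+39) = 0.01060558  ⇒  α' = 17.91554°
a' = a·cos α / cos α' = 167.4550·cos 18.591°/cos 17.91554° = 166.805160
action lengths: √(r_a1²−r_b1²) = 44.665383, √(r_a2²−r_b2²) = 24.341933
base pitch p_b = π·m·cos α = 9.320075
CR = (44.665383 + 24.341933 − 166.805160·sin 17.91554°)/9.320075 = 1.898654
contact ratio ≈ 1.8987

1.8987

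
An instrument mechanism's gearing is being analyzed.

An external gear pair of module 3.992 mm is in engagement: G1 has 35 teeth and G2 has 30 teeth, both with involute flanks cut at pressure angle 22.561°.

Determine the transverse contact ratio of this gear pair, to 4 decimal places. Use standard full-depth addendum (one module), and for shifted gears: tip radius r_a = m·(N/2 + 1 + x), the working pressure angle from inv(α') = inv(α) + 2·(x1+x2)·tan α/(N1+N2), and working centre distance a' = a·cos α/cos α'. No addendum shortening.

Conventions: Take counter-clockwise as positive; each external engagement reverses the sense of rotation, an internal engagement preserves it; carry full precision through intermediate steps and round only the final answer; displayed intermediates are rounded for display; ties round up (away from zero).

1.5658

recognized (one external pair, fixed centres): single-mesh tooth geometry, m = 3.992, N1 = 35, N2 = 30
base radii: r_b1 = 64.513725, r_b2 = 55.297478
tip radii: r_a1 = 73.852000, r_a2 = 63.872000
no profile shift: α' = α, a' = a
action lengths: √(r_a1²−r_b1²) = 35.945754, √(r_a2²−r_b2²) = 31.965939
base pitch p_b = π·m·cos α = 11.581477
CR = (35.945754 + 31.965939 − 129.740000·sin 22.56100°)/11.581477 = 1.565842
contact ratio ≈ 1.5658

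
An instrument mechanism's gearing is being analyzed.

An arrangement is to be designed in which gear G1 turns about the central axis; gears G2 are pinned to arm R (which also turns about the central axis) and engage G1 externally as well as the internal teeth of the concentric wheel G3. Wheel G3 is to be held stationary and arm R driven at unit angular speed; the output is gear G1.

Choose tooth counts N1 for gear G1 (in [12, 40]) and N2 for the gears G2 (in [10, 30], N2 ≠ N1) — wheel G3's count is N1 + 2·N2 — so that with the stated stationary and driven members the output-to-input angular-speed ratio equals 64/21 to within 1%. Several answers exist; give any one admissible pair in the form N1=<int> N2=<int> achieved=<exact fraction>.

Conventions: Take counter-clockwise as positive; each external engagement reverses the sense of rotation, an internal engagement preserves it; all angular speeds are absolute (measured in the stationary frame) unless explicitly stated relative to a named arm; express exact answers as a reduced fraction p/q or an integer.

N1=21 N2=11 achieved=64/21

class = planetary set [ratio 64/21 wanted; Willis about the carrier]
Willis with ω_ring = 0: ω_sun/ω_arm = (N1+N3)/N1; set equal to 64/21  ⇒  N3/N1 = 64/21 − 1 = 43/21
N3 = N1 + 2·N2  ⇒  N2/N1 = (N3/N1 − 1)/2 = (43/21 − 1)/2 = 11/21
smallest multiple with N1 ≥ 12 and N2 ≥ 10: k = 1  ⇒  N1 = 1·21 = 21, N2 = 1·11 = 11 (N1 ≤ 40, N2 ≤ 30, N2 ≠ N1 ✓), N3 = 21 + 2·11 = 43
check: (N1+N3)/N1 with N1 = 21, N3 = 43 gives 64/21; |achieved − target| = 0 ≤ 16/525 ✓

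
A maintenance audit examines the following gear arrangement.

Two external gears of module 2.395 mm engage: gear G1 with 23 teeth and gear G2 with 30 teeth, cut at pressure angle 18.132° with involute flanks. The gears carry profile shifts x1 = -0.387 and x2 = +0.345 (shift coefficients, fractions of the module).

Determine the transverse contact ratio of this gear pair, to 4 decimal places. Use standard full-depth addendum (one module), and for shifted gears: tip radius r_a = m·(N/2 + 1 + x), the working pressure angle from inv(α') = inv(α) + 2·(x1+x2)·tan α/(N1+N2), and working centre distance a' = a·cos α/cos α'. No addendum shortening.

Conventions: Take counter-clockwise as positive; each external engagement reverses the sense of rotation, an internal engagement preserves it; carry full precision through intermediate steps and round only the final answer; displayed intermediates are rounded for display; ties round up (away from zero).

topology: single-mesh involute geometry — m = 2.395, 23T/30T pair
base radii: r_b1 = 26.174796, r_b2 = 34.141039
tip radii: r_a1 = 29.010635, r_a2 = 39.146275
inv(α') = inv(18.132°) + 2·(-0.387+0.345)·tan α/(23+30) = 0.01048656  ⇒  α' = 17.85004°
a' = a·cos α / cos α' = 63.4675·cos 18.132°/cos 17.85004° = 63.366150
action lengths: √(r_a1²−r_b1²) = 12.509875, √(r_a2²−r_b2²) = 19.152554
base pitch p_b = π·m·cos α = 7.150482
CR = (12.509875 + 19.152554 − 63.366150·sin 17.85004°)/7.150482 = 1.711635
contact ratio ≈ 1.7116

1.7116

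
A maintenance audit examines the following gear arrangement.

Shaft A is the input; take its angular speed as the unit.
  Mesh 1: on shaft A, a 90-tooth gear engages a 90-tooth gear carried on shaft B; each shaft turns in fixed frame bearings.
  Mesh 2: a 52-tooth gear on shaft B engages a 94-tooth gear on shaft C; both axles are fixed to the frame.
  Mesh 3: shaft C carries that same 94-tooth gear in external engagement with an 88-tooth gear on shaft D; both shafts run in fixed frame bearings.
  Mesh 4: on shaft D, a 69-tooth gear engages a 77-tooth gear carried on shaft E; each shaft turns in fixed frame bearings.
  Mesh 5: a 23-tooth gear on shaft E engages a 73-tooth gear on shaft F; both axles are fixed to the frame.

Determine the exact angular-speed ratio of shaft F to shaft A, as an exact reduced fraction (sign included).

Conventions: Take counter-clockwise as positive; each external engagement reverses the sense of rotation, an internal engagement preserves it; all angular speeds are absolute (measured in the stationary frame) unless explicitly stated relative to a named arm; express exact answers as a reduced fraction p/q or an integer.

-20631/123662

class = fixed-axis compound train [5 meshes; 5 ratios multiply, 5 sense flips]
mesh 1 [90T→90T]: running ratio 1, sense −
mesh 2 [52T→94T]: running ratio 26/47, sense +
mesh 3 [94T→88T]: running ratio 13/22, sense −
mesh 4 [69T→77T]: running ratio 897/1694, sense +
mesh 5 [23T→73T]: running ratio 20631/123662, sense −
ω_out/ω_in = -20631/123662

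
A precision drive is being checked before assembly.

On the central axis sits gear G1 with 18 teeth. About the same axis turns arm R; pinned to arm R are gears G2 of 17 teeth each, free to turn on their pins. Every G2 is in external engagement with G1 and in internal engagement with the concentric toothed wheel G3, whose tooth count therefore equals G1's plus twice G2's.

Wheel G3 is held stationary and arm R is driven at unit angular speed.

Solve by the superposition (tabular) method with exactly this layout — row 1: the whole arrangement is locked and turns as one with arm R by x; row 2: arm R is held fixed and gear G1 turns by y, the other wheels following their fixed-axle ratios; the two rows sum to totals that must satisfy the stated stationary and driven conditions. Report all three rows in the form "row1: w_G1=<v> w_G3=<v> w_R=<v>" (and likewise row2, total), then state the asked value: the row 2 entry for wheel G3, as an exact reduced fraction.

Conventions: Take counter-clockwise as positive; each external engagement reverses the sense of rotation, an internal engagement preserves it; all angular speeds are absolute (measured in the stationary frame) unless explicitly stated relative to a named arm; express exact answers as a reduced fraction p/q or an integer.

row1: w_G1=1 w_G3=1 w_R=1
row2: w_G1=26/9 w_G3=-1 w_R=0
total: w_G1=35/9 w_G3=0 w_R=1
asked value: -1

recognized (axles ride arm R): planetary set, 18/17/52 teeth
row 1 (train locked, turned with arm): all members turn x
row 2 — arm fixed, fixed-axis ratios: sun y, ring −(18/52)·y, arm 0
boundary: total ω_ring = x − (18/52)·y = 0 and total ω_arm = x = 1  ⇒  y = 26/9, x = 1
row 2 ring = −(18/52)·26/9 = -1
totals (row 1 + row 2): sun 1 + 26/9 = 35/9, ring 1 + (-1) = 0, arm 1 + 0 = 1
asked cell (row2, ring) = -1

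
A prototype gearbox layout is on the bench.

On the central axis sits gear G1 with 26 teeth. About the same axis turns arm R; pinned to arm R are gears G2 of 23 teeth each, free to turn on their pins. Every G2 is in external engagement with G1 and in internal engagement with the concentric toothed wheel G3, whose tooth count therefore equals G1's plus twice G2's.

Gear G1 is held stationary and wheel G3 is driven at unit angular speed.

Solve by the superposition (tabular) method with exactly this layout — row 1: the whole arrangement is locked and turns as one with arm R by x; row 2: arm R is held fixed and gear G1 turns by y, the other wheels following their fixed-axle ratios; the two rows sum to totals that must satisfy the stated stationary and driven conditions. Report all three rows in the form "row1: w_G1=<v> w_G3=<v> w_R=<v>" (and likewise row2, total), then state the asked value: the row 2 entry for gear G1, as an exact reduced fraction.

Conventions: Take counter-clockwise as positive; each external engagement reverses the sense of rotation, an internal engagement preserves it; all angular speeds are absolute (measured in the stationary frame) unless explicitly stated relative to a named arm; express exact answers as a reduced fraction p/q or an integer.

row1: w_G1=36/49 w_G3=36/49 w_R=36/49
row2: w_G1=-36/49 w_G3=13/49 w_R=0
total: w_G1=0 w_G3=1 w_R=36/49
asked value: -36/49

planetary set (26T centre, 23T on arm, 72T internal) — Willis relation
row 1 (train locked, turned with arm): all members turn x
superposition row 2 [arm held]: sun y, ring −(26/72)·y, arm 0
boundary: total ω_sun = x + y = 0 and total ω_ring = x − (26/72)·y = 1  ⇒  y = -36/49, x = 36/49
row 2 ring = −(26/72)·(-36/49) = 13/49
totals (row 1 + row 2): sun 36/49 + (-36/49) = 0, ring 36/49 + 13/49 = 1, arm 36/49 + 0 = 36/49
asked cell (row2, sun) = -36/49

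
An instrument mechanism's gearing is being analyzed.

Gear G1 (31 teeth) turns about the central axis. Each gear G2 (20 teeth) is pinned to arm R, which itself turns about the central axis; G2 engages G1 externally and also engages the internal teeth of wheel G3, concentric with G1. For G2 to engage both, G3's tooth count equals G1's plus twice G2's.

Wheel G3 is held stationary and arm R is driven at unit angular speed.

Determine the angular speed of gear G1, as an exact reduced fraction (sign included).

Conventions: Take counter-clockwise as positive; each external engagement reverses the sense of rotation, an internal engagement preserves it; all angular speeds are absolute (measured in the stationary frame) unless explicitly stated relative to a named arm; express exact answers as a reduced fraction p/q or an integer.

102/31

class = planetary set [G3 = 31+2·20 = 71; Willis about the carrier]
ring teeth: 31 + 2·20 = 71
31(ω_sun−ω_arm) = −71(ω_ring−ω_arm),  ω_ring = 0, ω_arm = 1
ω_sun = 1 − (71/31)(0−1) = 102/31
exact speed ratio = 102/31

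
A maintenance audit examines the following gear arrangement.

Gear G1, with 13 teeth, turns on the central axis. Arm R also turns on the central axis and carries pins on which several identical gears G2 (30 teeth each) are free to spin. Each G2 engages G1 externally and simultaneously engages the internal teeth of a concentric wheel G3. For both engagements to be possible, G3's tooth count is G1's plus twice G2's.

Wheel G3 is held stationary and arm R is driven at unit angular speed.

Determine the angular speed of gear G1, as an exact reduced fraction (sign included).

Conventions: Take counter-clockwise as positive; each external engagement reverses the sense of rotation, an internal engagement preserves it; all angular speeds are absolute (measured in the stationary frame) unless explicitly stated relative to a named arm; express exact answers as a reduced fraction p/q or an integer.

class = planetary set [G3 = 13+2·30 = 73; Willis about the carrier]
ring teeth: 13 + 2·30 = 73
13(ω_sun−ω_arm) = −73(ω_ring−ω_arm),  ω_ring = 0, ω_arm = 1
ω_sun = 1 − (73/13)(0−1) = 86/13
exact speed ratio = 86/13

86/13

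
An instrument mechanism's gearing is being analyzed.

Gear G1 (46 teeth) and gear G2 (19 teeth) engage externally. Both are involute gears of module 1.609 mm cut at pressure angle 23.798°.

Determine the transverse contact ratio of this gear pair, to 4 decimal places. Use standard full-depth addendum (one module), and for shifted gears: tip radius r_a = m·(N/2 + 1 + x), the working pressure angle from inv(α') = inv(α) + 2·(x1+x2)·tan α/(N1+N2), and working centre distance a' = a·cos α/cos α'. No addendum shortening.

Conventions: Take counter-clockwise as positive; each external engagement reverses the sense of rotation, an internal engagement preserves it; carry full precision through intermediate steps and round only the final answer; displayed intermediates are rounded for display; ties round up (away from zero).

1.5009

topology: single-mesh involute geometry — m = 1.609, 46T/19T pair
base radii: r_b1 = 33.860434, r_b2 = 13.985831
tip radii: r_a1 = 38.616000, r_a2 = 16.894500
no profile shift: α' = α, a' = a
action lengths: √(r_a1²−r_b1²) = 18.565196, √(r_a2²−r_b2²) = 9.477376
base pitch p_b = π·m·cos α = 4.625030
CR = (18.565196 + 9.477376 − 52.292500·sin 23.79800°)/4.625030 = 1.500931
contact ratio ≈ 1.5009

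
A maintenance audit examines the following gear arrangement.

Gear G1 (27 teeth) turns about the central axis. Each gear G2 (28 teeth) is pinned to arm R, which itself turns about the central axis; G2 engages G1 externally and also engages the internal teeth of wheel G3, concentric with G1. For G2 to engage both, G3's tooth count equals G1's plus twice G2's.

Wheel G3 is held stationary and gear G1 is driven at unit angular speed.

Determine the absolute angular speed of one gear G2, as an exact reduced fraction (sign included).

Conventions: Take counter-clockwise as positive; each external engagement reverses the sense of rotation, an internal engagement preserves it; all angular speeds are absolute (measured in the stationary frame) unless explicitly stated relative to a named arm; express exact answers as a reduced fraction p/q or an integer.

planetary set (27T centre, 28T on arm, 83T internal) — Willis relation
ring teeth: 27 + 2·28 = 83
27(ω_sun−ω_arm) = −83(ω_ring−ω_arm),  ω_ring = 0, ω_sun = 1
27(1−ω_arm) = −83(0−ω_arm)  ⇒  110·ω_arm = 27  ⇒  ω_arm = 27/110
sun–planet mesh: 27·(1−27/110) = −28·(ω_p−ω_arm)  ⇒  ω_p−ω_arm = -2241/3080
ω_p = 27/110 − 2241/3080 = -27/56
exact speed ratio = -27/56

-27/56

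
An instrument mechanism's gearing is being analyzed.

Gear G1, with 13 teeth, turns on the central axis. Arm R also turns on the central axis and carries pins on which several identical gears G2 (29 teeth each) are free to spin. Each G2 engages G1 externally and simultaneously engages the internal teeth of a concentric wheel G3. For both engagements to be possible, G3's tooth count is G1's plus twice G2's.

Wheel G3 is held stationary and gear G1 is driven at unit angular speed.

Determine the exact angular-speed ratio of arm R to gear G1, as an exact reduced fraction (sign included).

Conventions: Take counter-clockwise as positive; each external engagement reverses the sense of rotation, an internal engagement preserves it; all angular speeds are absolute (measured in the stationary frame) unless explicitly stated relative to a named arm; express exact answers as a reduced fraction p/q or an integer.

13/84

planetary set (13T centre, 29T on arm, 71T internal) — Willis relation
ring teeth: 13 + 2·29 = 71
13(ω_sun−ω_arm) = −71(ω_ring−ω_arm),  ω_ring = 0, ω_sun = 1
13(1−ω_arm) = −71(0−ω_arm)  ⇒  84·ω_arm = 13  ⇒  ω_arm = 13/84
ω_out/ω_in = 13/84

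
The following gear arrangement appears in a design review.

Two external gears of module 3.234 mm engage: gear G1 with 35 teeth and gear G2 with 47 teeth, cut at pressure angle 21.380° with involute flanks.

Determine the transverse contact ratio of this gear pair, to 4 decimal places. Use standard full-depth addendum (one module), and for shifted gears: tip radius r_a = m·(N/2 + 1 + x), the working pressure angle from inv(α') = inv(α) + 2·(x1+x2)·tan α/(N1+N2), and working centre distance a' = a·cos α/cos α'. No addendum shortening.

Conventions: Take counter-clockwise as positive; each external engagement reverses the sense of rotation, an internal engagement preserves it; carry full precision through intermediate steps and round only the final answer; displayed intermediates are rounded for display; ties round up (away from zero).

single-mesh involute tooth geometry (35T engaging 47T at module 3.234)
base radii: r_b1 = 52.700309, r_b2 = 70.768986
tip radii: r_a1 = 59.829000, r_a2 = 79.233000
no profile shift: α' = α, a' = a
action lengths: √(r_a1²−r_b1²) = 28.322900, √(r_a2²−r_b2²) = 35.631711
base pitch p_b = π·m·cos α = 9.460737
CR = (28.322900 + 35.631711 − 132.594000·sin 21.38000°)/9.460737 = 1.650742
contact ratio ≈ 1.6507

1.6507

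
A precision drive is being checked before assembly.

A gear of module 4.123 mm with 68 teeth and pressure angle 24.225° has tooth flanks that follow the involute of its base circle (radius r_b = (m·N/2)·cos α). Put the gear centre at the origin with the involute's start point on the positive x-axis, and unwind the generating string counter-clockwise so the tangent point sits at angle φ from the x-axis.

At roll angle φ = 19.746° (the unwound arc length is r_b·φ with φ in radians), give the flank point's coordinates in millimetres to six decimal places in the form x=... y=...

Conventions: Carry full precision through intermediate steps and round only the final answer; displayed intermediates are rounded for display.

x=135.205551 y=1.723615

class = single-mesh tooth geometry [base-circle involute, m = 4.123, 68T]
pitch radius r_p = m·N/2 = 4.123·68/2 = 140.182000
base radius r_b = r_p·cos α = 140.182000·cos 24.225° = 127.837737
roll angle φ = 19.746° = 0.34463271 rad
x = r_b·(cos φ + φ·sin φ) = 135.205551
y = r_b·(sin φ − φ·cos φ) = 1.723615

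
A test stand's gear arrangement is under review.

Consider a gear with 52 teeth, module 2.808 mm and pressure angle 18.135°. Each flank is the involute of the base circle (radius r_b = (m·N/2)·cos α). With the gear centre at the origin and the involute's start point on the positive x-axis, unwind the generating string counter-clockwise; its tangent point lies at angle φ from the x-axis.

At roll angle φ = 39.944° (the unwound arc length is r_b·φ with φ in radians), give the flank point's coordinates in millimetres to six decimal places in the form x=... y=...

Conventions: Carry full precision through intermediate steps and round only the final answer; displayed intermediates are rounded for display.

x=84.247893 y=7.461944

class = single-mesh tooth geometry [base-circle involute, m = 2.808, 52T]
pitch radius r_p = m·N/2 = 2.808·52/2 = 73.008000
base radius r_b = r_p·cos α = 73.008000·cos 18.135° = 69.381384
roll angle φ = 39.944° = 0.69715432 rad
x = r_b·(cos φ + φ·sin φ) = 84.247893
y = r_b·(sin φ − φ·cos φ) = 7.461944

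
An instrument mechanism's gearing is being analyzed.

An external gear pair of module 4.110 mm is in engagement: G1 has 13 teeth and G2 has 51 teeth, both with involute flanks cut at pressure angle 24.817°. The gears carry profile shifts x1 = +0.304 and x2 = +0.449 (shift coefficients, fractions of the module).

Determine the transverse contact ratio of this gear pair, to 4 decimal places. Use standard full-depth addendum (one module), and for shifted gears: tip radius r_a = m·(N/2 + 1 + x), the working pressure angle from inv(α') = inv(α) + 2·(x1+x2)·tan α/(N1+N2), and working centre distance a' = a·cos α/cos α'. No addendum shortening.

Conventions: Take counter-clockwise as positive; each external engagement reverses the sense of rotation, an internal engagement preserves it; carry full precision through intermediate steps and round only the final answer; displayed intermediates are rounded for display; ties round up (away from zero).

single-mesh involute tooth geometry (13T engaging 51T at module 4.110)
base radii: r_b1 = 24.247949, r_b2 = 95.126571
tip radii: r_a1 = 32.074440, r_a2 = 110.760390
inv(α') = inv(24.817°) + 2·(+0.304+0.449)·tan α/(13+51) = 0.04016805  ⇒  α' = 27.40799°
a' = a·cos α / cos α' = 131.5200·cos 24.817°/cos 27.40799° = 134.468446
action lengths: √(r_a1²−r_b1²) = 20.995396, √(r_a2²−r_b2²) = 56.734465
base pitch p_b = π·m·cos α = 11.719566
CR = (20.995396 + 56.734465 − 134.468446·sin 27.40799°)/11.719566 = 1.350806
contact ratio ≈ 1.3508

1.3508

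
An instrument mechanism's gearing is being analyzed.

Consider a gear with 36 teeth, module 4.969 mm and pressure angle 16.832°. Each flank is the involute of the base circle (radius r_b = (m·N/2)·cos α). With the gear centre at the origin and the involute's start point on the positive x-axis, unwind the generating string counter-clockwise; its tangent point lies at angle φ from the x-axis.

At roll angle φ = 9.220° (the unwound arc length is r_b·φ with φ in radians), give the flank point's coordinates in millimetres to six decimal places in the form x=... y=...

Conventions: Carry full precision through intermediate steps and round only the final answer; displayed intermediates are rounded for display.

class = single-mesh tooth geometry [base-circle involute, m = 4.969, 36T]
pitch radius r_p = m·N/2 = 4.969·36/2 = 89.442000
base radius r_b = r_p·cos α = 89.442000·cos 16.832° = 85.610119
roll angle φ = 9.220° = 0.16091936 rad
x = r_b·(cos φ + φ·sin φ) = 86.711392
y = r_b·(sin φ − φ·cos φ) = 0.118605

x=86.711392 y=0.118605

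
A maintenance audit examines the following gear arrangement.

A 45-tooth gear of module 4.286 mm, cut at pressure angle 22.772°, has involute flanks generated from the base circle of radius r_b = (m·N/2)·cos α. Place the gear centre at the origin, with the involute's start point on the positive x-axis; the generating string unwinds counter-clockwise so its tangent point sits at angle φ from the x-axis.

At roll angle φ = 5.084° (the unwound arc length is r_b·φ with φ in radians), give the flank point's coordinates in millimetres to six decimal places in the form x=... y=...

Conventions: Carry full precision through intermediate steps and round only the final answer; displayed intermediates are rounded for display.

x=89.267483 y=0.020691

class = single-mesh tooth geometry [base-circle involute, m = 4.286, 45T]
pitch radius r_p = m·N/2 = 4.286·45/2 = 96.435000
base radius r_b = r_p·cos α = 96.435000·cos 22.772° = 88.918125
roll angle φ = 5.084° = 0.08873254 rad
x = r_b·(cos φ + φ·sin φ) = 89.267483
y = r_b·(sin φ − φ·cos φ) = 0.020691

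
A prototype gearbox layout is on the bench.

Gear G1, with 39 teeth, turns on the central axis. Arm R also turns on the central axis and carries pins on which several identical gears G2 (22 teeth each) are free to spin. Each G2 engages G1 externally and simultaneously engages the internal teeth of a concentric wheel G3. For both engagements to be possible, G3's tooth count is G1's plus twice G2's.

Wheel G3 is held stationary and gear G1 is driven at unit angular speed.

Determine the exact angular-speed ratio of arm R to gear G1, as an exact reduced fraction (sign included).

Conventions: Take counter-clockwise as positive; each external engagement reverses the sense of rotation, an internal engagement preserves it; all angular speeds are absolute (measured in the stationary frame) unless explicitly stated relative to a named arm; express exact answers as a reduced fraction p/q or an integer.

39/122

recognized (axles ride arm R): planetary set, 39/22/83 teeth
ring teeth: 39 + 2·22 = 83
39(ω_sun−ω_arm) = −83(ω_ring−ω_arm),  ω_ring = 0, ω_sun = 1
39(1−ω_arm) = −83(0−ω_arm)  ⇒  122·ω_arm = 39  ⇒  ω_arm = 39/122
ω_out/ω_in = 39/122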